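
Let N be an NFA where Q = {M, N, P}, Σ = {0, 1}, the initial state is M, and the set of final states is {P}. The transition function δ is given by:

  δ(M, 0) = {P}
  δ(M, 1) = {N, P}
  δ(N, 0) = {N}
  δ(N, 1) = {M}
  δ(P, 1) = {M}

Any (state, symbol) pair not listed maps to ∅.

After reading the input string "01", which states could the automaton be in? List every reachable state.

{M}

Start in {M}.
Read '0': {M} → {P}.
Read '1': {P} → {M}.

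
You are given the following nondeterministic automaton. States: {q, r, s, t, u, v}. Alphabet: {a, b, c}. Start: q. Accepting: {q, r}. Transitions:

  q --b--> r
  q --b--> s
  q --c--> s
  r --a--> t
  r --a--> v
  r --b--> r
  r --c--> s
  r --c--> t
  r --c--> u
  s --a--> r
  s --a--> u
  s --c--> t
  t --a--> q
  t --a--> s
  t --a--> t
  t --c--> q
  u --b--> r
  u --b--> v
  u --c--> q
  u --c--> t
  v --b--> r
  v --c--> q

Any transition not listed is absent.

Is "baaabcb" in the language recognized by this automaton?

Start in {q}.
Read 'b': q→{r, s}; now {r, s}.
Read 'a': r→{t, v}, s→{r, u}; now {r, t, u, v}.
Read 'a': r→{t, v}, t→{q, s, t}, u→∅, v→∅; now {q, s, t, v}.
Read 'a': q→∅, s→{r, u}, t→{q, s, t}, v→∅; now {q, r, s, t, u}.
Read 'b': q→{r, s}, r→{r}, s→∅, t→∅, u→{r, v}; now {r, s, v}.
Read 'c': r→{s, t, u}, s→{t}, v→{q}; now {q, s, t, u}.
Read 'b': q→{r, s}, s→∅, t→∅, u→{r, v}; now {r, s, v}.
The final set {r, s, v} contains the accepting state r.

Yes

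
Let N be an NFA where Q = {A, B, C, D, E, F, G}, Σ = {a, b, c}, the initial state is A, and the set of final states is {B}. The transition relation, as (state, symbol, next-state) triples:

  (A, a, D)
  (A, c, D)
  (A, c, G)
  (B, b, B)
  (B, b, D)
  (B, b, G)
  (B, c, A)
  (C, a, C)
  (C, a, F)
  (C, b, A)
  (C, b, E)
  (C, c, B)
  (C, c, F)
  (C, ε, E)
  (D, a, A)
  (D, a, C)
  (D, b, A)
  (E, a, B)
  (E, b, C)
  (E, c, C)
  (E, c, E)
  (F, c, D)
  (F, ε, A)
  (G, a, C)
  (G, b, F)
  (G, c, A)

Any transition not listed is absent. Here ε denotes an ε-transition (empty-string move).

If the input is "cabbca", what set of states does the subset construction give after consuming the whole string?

Start in {A}.
Read 'c': {A} → {D, G}.
Read 'a': {D, G} → {A, C, E}.
Read 'b': {A, C, E} → {A, C, E}.
Read 'b': {A, C, E} → {A, C, E}.
Read 'c': {A, C, E} → {A, B, C, D, E, F, G}.
Read 'a': {A, B, C, D, E, F, G} → {A, B, C, D, E, F}.

{A, B, C, D, E, F}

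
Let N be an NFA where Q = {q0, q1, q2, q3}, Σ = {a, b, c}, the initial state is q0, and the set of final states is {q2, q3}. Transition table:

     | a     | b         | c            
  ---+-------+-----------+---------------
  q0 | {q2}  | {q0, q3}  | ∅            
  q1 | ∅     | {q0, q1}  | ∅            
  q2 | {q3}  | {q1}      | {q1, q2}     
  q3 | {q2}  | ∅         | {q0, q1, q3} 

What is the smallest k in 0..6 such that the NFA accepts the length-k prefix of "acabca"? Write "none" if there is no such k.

Start in {q0}.
Read 'a': {q0} → {q2}.
None of the earlier sets intersect F, but {q2} does.

1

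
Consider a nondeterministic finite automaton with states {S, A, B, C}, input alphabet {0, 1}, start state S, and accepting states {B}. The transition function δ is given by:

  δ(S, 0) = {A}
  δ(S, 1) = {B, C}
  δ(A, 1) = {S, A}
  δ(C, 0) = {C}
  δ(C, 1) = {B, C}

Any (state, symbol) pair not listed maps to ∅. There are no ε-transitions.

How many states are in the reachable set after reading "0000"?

0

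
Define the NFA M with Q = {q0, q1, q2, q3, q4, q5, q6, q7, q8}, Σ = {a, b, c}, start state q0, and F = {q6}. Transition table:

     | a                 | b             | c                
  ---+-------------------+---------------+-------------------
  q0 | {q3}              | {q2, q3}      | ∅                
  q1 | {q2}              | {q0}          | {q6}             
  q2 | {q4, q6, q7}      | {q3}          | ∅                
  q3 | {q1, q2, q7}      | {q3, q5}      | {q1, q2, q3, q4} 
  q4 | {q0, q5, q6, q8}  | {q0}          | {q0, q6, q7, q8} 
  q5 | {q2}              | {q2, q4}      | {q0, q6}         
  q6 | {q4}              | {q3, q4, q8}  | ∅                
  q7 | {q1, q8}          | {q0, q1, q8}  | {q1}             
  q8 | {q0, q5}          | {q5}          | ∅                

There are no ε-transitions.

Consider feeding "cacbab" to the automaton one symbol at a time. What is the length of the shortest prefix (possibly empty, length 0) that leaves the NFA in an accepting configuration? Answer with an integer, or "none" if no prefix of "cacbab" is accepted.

none

Start in {q0}.
Read 'c': {q0} → ∅.
The set is empty and remains empty for the remaining 5 symbols.
No reachable set along the way intersects F.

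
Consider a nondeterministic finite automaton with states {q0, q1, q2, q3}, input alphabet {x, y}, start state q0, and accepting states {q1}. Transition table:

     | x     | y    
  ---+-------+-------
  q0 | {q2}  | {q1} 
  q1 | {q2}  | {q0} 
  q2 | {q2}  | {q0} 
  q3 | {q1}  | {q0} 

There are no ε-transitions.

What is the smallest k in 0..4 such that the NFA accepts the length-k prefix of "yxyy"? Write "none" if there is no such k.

1

Start in {q0}.
Read 'y': q0→{q1}; now {q1}.
None of the earlier sets intersect F, but {q1} does.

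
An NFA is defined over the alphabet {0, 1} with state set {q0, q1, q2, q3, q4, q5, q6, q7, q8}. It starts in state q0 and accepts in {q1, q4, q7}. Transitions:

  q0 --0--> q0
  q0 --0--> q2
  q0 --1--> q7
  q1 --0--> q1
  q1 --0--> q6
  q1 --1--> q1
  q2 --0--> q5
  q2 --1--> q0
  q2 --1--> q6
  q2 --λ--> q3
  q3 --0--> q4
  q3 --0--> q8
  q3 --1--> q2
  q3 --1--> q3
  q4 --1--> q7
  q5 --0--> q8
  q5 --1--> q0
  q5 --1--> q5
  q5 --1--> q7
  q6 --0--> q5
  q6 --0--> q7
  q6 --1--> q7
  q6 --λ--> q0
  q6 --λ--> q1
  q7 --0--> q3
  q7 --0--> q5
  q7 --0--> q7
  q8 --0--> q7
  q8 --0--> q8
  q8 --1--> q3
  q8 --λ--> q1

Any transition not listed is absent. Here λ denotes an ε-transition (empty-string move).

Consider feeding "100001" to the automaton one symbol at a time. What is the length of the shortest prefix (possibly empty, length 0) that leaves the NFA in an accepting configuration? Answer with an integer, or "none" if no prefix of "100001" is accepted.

Start in {q0}.
Read '1': q0→{q7}; now {q7}.
None of the earlier sets intersect F, but {q7} does.

1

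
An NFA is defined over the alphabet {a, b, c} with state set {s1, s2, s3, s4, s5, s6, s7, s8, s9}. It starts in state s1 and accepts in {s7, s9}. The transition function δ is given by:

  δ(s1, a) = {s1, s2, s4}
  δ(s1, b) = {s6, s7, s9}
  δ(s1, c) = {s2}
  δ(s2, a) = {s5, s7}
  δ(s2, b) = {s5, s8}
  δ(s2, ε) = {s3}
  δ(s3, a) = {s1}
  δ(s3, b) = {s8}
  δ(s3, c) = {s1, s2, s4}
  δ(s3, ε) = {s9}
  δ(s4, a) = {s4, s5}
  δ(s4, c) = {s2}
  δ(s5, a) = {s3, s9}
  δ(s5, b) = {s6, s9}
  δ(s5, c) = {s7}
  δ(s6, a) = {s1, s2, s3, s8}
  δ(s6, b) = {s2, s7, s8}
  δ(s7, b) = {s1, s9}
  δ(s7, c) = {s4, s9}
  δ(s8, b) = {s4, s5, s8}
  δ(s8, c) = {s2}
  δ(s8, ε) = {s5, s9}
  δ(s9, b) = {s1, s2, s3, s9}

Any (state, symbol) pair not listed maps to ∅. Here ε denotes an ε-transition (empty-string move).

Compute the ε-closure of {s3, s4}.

{s3, s4, s9}

Begin with {s3, s4}.
ε-move s3 → s9; add s9.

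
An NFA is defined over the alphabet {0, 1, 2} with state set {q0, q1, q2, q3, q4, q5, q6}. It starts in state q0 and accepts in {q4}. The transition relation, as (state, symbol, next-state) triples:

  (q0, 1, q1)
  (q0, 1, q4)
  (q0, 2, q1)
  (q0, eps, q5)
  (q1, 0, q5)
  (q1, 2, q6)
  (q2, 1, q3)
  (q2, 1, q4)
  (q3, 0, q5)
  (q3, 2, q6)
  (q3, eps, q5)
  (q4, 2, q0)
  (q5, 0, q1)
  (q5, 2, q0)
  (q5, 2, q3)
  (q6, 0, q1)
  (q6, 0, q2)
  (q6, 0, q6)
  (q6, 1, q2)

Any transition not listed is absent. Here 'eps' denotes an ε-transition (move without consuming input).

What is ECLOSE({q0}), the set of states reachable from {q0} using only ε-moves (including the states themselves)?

{q0, q5}

Begin with {q0}.
ε-move q0 → q5; add q5.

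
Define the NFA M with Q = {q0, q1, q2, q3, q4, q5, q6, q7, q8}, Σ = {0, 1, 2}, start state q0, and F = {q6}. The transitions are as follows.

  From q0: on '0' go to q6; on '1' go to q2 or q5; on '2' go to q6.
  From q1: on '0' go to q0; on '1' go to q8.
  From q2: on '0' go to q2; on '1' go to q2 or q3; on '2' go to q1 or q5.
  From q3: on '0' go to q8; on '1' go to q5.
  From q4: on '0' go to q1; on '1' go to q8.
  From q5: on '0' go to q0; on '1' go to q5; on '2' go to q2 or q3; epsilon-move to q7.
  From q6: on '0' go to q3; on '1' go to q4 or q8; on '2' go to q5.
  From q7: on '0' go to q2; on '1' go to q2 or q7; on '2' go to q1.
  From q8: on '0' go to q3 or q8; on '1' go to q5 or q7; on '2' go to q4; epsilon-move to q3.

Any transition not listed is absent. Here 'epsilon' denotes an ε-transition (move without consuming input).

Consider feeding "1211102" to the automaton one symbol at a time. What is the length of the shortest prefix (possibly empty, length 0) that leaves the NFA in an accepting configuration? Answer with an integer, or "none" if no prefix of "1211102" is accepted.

7

Start in {q0}.
Read '1': q0→{q2, q5}; union {q2, q5}; ε-closure = {q2, q5, q7}.
Read '2': q2→{q1, q5}, q5→{q2, q3}, q7→{q1}; union {q1, q2, q3, q5}; ε-closure = {q1, q2, q3, q5, q7}.
Read '1': q1→{q8}, q2→{q2, q3}, q3→{q5}, q5→{q5}, q7→{q2, q7}; now {q2, q3, q5, q7, q8}.
Read '1': q2→{q2, q3}, q3→{q5}, q5→{q5}, q7→{q2, q7}, q8→{q5, q7}; now {q2, q3, q5, q7}.
Read '1': q2→{q2, q3}, q3→{q5}, q5→{q5}, q7→{q2, q7}; now {q2, q3, q5, q7}.
Read '0': q2→{q2}, q3→{q8}, q5→{q0}, q7→{q2}; union {q0, q2, q8}; ε-closure = {q0, q2, q3, q8}.
Read '2': q0→{q6}, q2→{q1, q5}, q3→∅, q8→{q4}; union {q1, q4, q5, q6}; ε-closure = {q1, q4, q5, q6, q7}.
None of the earlier sets intersect F, but {q1, q4, q5, q6, q7} does.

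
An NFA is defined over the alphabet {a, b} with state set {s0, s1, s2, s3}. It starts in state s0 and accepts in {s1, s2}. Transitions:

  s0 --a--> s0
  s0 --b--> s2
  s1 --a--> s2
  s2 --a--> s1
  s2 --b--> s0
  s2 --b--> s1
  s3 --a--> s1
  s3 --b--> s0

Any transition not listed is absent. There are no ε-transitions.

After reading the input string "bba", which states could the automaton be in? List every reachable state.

{s0, s2}

Start in {s0}.
Read 'b': s0→{s2}; now {s2}.
Read 'b': s2→{s0, s1}; now {s0, s1}.
Read 'a': s0→{s0}, s1→{s2}; now {s0, s2}.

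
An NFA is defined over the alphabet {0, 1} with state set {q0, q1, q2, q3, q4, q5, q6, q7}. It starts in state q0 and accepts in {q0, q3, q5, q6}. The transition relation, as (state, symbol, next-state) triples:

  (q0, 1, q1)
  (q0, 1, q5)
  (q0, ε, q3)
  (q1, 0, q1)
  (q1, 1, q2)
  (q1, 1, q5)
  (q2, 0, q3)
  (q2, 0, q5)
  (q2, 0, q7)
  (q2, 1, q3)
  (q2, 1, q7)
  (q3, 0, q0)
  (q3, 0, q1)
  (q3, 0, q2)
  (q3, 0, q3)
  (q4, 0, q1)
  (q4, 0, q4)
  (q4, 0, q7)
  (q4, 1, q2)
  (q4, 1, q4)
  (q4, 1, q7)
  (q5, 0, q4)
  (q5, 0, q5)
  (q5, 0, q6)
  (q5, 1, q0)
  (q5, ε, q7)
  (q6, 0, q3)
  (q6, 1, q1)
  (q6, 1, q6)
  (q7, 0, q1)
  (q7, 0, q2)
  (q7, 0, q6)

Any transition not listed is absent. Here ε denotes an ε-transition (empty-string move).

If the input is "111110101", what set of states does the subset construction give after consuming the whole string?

Start: ε-closure({q0}) = {q0, q3}.
Read '1': {q0, q3} → {q1, q5, q7}.
Read '1': {q1, q5, q7} → {q0, q2, q3, q5, q7}.
Read '1': {q0, q2, q3, q5, q7} → {q0, q1, q3, q5, q7}.
Read '1': {q0, q1, q3, q5, q7} → {q0, q1, q2, q3, q5, q7}.
Read '1': {q0, q1, q2, q3, q5, q7} → {q0, q1, q2, q3, q5, q7}.
Read '0': {q0, q1, q2, q3, q5, q7} → {q0, q1, q2, q3, q4, q5, q6, q7}.
Read '1': {q0, q1, q2, q3, q4, q5, q6, q7} → {q0, q1, q2, q3, q4, q5, q6, q7}.
Read '0': {q0, q1, q2, q3, q4, q5, q6, q7} → {q0, q1, q2, q3, q4, q5, q6, q7}.
Read '1': {q0, q1, q2, q3, q4, q5, q6, q7} → {q0, q1, q2, q3, q4, q5, q6, q7}.

{q0, q1, q2, q3, q4, q5, q6, q7}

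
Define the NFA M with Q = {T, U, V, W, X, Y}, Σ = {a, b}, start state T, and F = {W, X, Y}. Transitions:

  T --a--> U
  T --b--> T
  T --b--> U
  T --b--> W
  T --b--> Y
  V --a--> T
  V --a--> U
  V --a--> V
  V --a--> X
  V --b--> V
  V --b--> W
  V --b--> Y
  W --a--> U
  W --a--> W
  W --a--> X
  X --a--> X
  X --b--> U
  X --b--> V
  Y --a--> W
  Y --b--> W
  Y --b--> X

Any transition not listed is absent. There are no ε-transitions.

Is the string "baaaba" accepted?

Start in {T}.
Read 'b': T→{T, U, W, Y}; now {T, U, W, Y}.
Read 'a': T→{U}, U→∅, W→{U, W, X}, Y→{W}; now {U, W, X}.
Read 'a': U→∅, W→{U, W, X}, X→{X}; now {U, W, X}.
Read 'a': U→∅, W→{U, W, X}, X→{X}; now {U, W, X}.
Read 'b': U→∅, W→∅, X→{U, V}; now {U, V}.
Read 'a': U→∅, V→{T, U, V, X}; now {T, U, V, X}.
The final set {T, U, V, X} contains the accepting state X.

Yes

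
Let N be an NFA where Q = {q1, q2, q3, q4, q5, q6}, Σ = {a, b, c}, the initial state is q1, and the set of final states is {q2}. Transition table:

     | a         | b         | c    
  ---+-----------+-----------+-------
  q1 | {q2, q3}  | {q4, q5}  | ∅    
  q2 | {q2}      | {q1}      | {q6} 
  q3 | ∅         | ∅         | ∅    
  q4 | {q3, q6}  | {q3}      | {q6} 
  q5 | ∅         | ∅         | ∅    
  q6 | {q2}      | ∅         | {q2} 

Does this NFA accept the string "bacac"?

No

Start in {q1}.
Read 'b': q1→{q4, q5}; now {q4, q5}.
Read 'a': q4→{q3, q6}, q5→∅; now {q3, q6}.
Read 'c': q3→∅, q6→{q2}; now {q2}.
Read 'a': q2→{q2}; now {q2}.
Read 'c': q2→{q6}; now {q6}.
The final set {q6} contains no accepting state.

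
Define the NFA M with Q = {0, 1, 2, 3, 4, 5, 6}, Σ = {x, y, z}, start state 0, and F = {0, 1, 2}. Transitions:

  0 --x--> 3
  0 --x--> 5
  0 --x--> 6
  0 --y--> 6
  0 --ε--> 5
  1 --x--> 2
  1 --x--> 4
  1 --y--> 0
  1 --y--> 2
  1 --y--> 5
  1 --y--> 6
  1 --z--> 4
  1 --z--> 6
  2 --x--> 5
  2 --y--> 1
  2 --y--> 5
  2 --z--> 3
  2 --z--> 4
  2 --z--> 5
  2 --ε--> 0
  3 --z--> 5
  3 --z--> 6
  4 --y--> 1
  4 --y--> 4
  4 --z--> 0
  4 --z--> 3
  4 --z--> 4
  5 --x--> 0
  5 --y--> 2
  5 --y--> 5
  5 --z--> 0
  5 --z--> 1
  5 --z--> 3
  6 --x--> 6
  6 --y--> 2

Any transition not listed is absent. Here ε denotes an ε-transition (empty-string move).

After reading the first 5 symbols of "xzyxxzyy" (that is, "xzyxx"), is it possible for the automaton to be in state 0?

Yes

Start: ε-closure({0}) = {0, 5}.
Read 'x': {0, 5} → {0, 3, 5, 6}.
Read 'z': {0, 3, 5, 6} → {0, 1, 3, 5, 6}.
Read 'y': {0, 1, 3, 5, 6} → {0, 2, 5, 6}.
Read 'x': {0, 2, 5, 6} → {0, 3, 5, 6}.
Read 'x': {0, 3, 5, 6} → {0, 3, 5, 6}.
State 0 is in {0, 3, 5, 6}.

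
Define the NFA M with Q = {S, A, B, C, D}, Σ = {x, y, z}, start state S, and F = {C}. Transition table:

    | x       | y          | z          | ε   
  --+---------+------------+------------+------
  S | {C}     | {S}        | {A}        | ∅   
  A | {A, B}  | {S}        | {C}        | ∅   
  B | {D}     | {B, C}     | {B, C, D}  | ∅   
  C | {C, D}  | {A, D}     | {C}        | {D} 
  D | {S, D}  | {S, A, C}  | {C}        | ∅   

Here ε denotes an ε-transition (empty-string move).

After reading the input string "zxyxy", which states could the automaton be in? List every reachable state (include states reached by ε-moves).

{S, A, C, D}

Start in {S}.
Read 'z': S→{A}; now {A}.
Read 'x': A→{A, B}; now {A, B}.
Read 'y': A→{S}, B→{B, C}; union {S, B, C}; ε-closure = {S, B, C, D}.
Read 'x': S→{C}, B→{D}, C→{C, D}, D→{S, D}; now {S, C, D}.
Read 'y': S→{S}, C→{A, D}, D→{S, A, C}; now {S, A, C, D}.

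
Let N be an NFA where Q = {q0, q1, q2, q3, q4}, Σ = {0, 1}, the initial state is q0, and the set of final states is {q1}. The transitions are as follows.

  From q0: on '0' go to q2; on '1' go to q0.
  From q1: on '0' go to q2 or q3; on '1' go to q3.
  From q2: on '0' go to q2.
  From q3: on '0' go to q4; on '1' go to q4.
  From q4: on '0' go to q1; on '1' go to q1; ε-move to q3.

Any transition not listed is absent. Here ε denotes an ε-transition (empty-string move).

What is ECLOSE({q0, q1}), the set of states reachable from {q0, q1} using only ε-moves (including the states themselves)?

Begin with {q0, q1}.
No ε-moves leave this set, so the closure equals the set itself.

{q0, q1}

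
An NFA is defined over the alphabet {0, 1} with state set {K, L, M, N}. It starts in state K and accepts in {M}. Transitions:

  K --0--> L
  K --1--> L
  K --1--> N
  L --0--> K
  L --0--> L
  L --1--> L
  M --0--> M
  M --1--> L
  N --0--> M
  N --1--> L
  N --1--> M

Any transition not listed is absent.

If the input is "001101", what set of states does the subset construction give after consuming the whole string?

{L, N}

Start in {K}.
Read '0': {K} → {L}.
Read '0': {L} → {K, L}.
Read '1': {K, L} → {L, N}.
Read '1': {L, N} → {L, M}.
Read '0': {L, M} → {K, L, M}.
Read '1': {K, L, M} → {L, N}.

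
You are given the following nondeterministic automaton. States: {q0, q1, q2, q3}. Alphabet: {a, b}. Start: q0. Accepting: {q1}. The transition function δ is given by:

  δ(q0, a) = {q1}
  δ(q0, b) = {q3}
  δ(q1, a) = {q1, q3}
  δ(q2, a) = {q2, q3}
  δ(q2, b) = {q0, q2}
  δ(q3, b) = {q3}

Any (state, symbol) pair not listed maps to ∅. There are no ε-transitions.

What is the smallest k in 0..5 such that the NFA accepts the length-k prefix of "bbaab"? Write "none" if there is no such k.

Start in {q0}.
Read 'b': q0→{q3}; now {q3}.
Read 'b': q3→{q3}; now {q3}.
Read 'a': q3→∅; now ∅.
The set is empty and remains empty for the remaining 2 symbols.
No reachable set along the way intersects F.

none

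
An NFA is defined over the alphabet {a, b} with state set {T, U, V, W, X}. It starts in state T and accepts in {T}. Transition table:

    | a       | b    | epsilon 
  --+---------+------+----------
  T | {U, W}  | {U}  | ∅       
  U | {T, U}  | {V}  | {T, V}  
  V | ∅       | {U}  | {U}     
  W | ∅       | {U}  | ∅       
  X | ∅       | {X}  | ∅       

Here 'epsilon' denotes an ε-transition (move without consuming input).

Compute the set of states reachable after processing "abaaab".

Start in {T}.
Read 'a': T→{U, W}; union {U, W}; ε-closure = {T, U, V, W}.
Read 'b': T→{U}, U→{V}, V→{U}, W→{U}; union {U, V}; ε-closure = {T, U, V}.
Read 'a': T→{U, W}, U→{T, U}, V→∅; union {T, U, W}; ε-closure = {T, U, V, W}.
Read 'a': T→{U, W}, U→{T, U}, V→∅, W→∅; union {T, U, W}; ε-closure = {T, U, V, W}.
Read 'a': T→{U, W}, U→{T, U}, V→∅, W→∅; union {T, U, W}; ε-closure = {T, U, V, W}.
Read 'b': T→{U}, U→{V}, V→{U}, W→{U}; union {U, V}; ε-closure = {T, U, V}.

{T, U, V}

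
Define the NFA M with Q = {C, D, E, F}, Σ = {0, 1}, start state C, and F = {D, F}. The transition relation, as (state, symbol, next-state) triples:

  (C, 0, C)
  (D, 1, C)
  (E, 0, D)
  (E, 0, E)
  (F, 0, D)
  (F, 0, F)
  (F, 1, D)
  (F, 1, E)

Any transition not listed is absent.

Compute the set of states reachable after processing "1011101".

∅

Start in {C}.
Read '1': C→∅; now ∅.
The set is empty and remains empty for the remaining 6 symbols.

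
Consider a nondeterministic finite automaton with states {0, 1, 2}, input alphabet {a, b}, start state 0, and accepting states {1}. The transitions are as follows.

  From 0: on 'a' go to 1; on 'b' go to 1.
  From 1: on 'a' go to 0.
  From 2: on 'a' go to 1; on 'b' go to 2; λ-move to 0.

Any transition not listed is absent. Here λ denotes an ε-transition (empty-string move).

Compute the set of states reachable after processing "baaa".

{0}

Start in {0}.
Read 'b': 0→{1}; now {1}.
Read 'a': 1→{0}; now {0}.
Read 'a': 0→{1}; now {1}.
Read 'a': 1→{0}; now {0}.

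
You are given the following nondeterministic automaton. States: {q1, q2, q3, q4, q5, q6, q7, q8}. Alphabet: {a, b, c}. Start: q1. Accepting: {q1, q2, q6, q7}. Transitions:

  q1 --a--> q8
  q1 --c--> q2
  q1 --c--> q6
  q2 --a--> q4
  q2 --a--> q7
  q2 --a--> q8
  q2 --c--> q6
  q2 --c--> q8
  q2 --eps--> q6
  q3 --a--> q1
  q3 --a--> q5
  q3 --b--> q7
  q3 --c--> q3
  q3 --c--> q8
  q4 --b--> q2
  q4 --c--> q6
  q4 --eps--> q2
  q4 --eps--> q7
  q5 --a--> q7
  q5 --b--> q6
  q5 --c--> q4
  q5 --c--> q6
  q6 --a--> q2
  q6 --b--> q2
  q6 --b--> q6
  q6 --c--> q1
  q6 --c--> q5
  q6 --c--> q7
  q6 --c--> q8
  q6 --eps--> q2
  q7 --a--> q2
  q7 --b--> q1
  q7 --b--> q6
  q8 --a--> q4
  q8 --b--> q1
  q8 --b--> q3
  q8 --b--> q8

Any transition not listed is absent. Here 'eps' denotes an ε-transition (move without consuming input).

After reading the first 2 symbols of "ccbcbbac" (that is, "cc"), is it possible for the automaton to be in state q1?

Yes

Start in {q1}.
Read 'c': {q1} → {q2, q6}.
Read 'c': {q2, q6} → {q1, q2, q5, q6, q7, q8}.
State q1 is in {q1, q2, q5, q6, q7, q8}.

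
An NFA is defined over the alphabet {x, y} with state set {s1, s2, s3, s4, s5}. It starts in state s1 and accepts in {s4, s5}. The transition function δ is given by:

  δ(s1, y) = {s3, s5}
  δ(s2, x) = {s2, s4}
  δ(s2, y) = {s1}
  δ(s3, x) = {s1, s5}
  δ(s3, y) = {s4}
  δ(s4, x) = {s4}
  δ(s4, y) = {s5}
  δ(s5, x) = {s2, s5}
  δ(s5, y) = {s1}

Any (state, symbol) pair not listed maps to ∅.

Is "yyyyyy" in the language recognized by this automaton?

Yes

Start in {s1}.
Read 'y': {s1} → {s3, s5}.
Read 'y': {s3, s5} → {s1, s4}.
Read 'y': {s1, s4} → {s3, s5}.
Read 'y': {s3, s5} → {s1, s4}.
Read 'y': {s1, s4} → {s3, s5}.
Read 'y': {s3, s5} → {s1, s4}.
The final set {s1, s4} contains the accepting state s4.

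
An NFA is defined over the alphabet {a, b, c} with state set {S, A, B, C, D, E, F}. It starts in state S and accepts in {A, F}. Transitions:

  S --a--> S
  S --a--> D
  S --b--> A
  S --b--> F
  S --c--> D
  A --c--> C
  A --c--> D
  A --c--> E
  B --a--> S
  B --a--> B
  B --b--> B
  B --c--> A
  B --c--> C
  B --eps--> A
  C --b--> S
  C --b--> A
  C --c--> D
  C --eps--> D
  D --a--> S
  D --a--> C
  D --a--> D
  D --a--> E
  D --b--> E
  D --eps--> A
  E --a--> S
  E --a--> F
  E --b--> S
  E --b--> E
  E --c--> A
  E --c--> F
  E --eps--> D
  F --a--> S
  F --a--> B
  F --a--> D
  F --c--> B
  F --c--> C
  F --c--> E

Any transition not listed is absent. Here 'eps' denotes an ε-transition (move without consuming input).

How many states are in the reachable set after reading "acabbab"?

Start in {S}.
Read 'a': S→{S, D}; union {S, D}; ε-closure = {S, A, D}.
Read 'c': S→{D}, A→{C, D, E}, D→∅; union {C, D, E}; ε-closure = {A, C, D, E}.
Read 'a': A→∅, C→∅, D→{S, C, D, E}, E→{S, F}; union {S, C, D, E, F}; ε-closure = {S, A, C, D, E, F}.
Read 'b': S→{A, F}, A→∅, C→{S, A}, D→{E}, E→{S, E}, F→∅; union {S, A, E, F}; ε-closure = {S, A, D, E, F}.
Read 'b': S→{A, F}, A→∅, D→{E}, E→{S, E}, F→∅; union {S, A, E, F}; ε-closure = {S, A, D, E, F}.
Read 'a': S→{S, D}, A→∅, D→{S, C, D, E}, E→{S, F}, F→{S, B, D}; union {S, B, C, D, E, F}; ε-closure = {S, A, B, C, D, E, F}.
Read 'b': S→{A, F}, A→∅, B→{B}, C→{S, A}, D→{E}, E→{S, E}, F→∅; union {S, A, B, E, F}; ε-closure = {S, A, B, D, E, F}.
That set has 6 states.

6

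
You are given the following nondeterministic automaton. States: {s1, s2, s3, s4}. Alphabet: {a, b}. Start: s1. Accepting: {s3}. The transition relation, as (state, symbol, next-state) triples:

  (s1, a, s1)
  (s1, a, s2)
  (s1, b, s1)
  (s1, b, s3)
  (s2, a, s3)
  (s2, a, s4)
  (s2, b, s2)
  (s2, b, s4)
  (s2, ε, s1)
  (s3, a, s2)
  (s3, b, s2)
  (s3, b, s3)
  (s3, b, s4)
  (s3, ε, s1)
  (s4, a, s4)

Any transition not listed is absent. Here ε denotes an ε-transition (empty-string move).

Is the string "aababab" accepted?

Start in {s1}.
Read 'a': {s1} → {s1, s2}.
Read 'a': {s1, s2} → {s1, s2, s3, s4}.
Read 'b': {s1, s2, s3, s4} → {s1, s2, s3, s4}.
Read 'a': {s1, s2, s3, s4} → {s1, s2, s3, s4}.
Read 'b': {s1, s2, s3, s4} → {s1, s2, s3, s4}.
Read 'a': {s1, s2, s3, s4} → {s1, s2, s3, s4}.
Read 'b': {s1, s2, s3, s4} → {s1, s2, s3, s4}.
The final set {s1, s2, s3, s4} contains the accepting state s3.

Yes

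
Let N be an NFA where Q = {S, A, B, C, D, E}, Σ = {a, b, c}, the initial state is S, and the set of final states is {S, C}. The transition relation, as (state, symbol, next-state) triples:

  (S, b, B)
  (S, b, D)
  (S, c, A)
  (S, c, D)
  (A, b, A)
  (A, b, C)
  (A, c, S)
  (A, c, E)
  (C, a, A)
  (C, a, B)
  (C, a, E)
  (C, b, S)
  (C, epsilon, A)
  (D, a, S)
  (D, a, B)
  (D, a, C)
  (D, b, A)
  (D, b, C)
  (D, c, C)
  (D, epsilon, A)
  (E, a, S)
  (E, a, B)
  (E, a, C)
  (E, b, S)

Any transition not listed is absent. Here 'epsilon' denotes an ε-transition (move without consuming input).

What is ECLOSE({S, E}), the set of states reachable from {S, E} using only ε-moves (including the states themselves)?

Begin with {S, E}.
No ε-moves leave this set, so the closure equals the set itself.

{S, E}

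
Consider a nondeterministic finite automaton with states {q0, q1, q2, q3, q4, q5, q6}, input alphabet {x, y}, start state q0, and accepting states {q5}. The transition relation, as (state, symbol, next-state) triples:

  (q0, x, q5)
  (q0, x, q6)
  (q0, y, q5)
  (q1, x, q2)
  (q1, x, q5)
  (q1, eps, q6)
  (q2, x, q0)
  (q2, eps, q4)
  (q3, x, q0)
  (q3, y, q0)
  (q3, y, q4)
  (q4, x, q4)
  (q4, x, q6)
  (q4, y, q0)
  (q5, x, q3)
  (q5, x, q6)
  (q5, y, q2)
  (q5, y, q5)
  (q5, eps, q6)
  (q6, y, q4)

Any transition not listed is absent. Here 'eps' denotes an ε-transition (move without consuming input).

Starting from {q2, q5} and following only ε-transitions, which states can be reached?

Begin with {q2, q5}.
ε-move q5 → q6; add q6.
ε-move q2 → q4; add q4.

{q2, q4, q5, q6}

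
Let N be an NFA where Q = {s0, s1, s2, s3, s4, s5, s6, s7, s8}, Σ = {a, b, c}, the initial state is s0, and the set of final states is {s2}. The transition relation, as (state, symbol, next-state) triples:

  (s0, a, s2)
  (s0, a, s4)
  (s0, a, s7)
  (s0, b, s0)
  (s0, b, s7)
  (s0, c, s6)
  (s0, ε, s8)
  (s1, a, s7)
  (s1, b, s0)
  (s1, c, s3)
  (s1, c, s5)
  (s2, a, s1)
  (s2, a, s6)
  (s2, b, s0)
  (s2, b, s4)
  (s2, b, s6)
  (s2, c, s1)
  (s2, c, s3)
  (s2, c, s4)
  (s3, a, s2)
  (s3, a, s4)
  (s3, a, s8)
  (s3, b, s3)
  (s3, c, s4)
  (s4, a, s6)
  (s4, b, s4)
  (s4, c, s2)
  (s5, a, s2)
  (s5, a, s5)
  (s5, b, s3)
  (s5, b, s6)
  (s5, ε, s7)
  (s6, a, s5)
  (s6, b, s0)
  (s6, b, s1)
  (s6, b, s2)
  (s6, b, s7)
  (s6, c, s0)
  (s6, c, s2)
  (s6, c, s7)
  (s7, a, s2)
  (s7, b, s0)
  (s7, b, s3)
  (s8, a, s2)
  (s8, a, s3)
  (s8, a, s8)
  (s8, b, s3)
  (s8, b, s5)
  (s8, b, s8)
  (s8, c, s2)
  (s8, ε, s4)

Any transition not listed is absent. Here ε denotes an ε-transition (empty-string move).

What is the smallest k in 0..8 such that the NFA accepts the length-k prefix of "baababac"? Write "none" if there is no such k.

Start: ε-closure({s0}) = {s0, s4, s8}.
Read 'b': {s0, s4, s8} → {s0, s3, s4, s5, s7, s8}.
Read 'a': {s0, s3, s4, s5, s7, s8} → {s2, s3, s4, s5, s6, s7, s8}.
None of the earlier sets intersect F, but {s2, s3, s4, s5, s6, s7, s8} does.

2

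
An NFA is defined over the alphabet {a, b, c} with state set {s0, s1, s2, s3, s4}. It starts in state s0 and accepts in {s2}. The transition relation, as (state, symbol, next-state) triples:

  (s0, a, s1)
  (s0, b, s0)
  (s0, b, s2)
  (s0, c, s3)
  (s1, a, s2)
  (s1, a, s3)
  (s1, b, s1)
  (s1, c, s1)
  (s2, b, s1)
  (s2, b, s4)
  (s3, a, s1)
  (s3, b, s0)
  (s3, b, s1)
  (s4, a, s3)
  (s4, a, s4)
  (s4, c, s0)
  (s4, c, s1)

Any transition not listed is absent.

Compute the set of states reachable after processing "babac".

Start in {s0}.
Read 'b': {s0} → {s0, s2}.
Read 'a': {s0, s2} → {s1}.
Read 'b': {s1} → {s1}.
Read 'a': {s1} → {s2, s3}.
Read 'c': {s2, s3} → ∅.

∅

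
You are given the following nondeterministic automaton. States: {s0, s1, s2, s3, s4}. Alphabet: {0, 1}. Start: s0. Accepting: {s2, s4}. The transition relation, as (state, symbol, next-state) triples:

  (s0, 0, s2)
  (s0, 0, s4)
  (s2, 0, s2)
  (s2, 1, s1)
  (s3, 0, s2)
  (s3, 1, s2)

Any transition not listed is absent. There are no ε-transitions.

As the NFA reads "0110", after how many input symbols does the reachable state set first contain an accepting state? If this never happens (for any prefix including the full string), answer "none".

1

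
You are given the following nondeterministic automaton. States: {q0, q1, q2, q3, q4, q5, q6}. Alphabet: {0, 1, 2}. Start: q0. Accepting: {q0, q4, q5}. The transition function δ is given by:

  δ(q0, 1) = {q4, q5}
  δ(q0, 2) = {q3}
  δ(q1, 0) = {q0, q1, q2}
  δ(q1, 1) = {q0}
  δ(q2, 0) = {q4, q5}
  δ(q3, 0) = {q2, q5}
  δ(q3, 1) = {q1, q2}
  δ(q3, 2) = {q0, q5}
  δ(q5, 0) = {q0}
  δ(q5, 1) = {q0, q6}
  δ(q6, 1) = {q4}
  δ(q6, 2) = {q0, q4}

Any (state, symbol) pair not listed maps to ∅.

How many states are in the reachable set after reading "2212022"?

0

Start in {q0}.
Read '2': q0→{q3}; now {q3}.
Read '2': q3→{q0, q5}; now {q0, q5}.
Read '1': q0→{q4, q5}, q5→{q0, q6}; now {q0, q4, q5, q6}.
Read '2': q0→{q3}, q4→∅, q5→∅, q6→{q0, q4}; now {q0, q3, q4}.
Read '0': q0→∅, q3→{q2, q5}, q4→∅; now {q2, q5}.
Read '2': q2→∅, q5→∅; now ∅.
The set is empty and remains empty for the remaining 1 symbol.
That set has 0 states.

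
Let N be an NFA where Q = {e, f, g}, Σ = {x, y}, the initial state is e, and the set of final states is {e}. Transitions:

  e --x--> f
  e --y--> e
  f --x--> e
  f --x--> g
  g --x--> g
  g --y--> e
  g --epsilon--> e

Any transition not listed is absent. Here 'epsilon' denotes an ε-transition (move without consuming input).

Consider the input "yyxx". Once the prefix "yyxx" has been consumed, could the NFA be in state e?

Yes

Start in {e}.
Read 'y': e→{e}; now {e}.
Read 'y': e→{e}; now {e}.
Read 'x': e→{f}; now {f}.
Read 'x': f→{e, g}; now {e, g}.
State e is in {e, g}.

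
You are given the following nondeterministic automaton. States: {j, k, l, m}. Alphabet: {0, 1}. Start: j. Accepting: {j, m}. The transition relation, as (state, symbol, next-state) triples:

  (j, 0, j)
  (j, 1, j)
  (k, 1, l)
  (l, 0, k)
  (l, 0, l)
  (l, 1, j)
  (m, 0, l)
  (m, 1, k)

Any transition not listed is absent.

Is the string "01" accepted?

Yes

Start in {j}.
Read '0': j→{j}; now {j}.
Read '1': j→{j}; now {j}.
The final set {j} contains the accepting state j.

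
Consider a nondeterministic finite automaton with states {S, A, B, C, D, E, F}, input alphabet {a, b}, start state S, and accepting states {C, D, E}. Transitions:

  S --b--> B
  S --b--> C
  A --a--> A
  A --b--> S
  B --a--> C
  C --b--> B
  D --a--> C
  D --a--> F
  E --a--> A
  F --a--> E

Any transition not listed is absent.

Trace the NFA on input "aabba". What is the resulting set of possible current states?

∅

Start in {S}.
Read 'a': {S} → ∅.
The set is empty and remains empty for the remaining 4 symbols.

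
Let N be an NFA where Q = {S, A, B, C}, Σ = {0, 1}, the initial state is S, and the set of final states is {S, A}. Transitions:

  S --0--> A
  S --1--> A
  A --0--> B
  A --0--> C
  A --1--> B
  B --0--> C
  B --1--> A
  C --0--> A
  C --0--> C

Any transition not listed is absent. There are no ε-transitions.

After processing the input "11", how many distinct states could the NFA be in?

1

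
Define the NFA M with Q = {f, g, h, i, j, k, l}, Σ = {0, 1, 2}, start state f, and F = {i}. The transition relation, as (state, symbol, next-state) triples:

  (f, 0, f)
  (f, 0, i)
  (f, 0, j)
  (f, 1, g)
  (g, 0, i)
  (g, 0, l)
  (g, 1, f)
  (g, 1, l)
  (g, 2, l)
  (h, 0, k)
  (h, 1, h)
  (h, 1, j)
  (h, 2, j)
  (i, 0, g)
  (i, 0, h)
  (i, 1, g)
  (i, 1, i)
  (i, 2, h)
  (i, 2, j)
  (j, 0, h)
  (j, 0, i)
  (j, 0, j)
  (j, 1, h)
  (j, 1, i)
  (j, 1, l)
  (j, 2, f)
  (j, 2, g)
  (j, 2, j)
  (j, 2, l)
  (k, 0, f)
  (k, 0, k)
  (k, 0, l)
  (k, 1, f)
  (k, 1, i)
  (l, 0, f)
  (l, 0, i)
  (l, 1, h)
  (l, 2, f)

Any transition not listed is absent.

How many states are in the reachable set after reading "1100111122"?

Start in {f}.
Read '1': {f} → {g}.
Read '1': {g} → {f, l}.
Read '0': {f, l} → {f, i, j}.
Read '0': {f, i, j} → {f, g, h, i, j}.
Read '1': {f, g, h, i, j} → {f, g, h, i, j, l}.
Read '1': {f, g, h, i, j, l} → {f, g, h, i, j, l}.
Read '1': {f, g, h, i, j, l} → {f, g, h, i, j, l}.
Read '1': {f, g, h, i, j, l} → {f, g, h, i, j, l}.
Read '2': {f, g, h, i, j, l} → {f, g, h, j, l}.
Read '2': {f, g, h, j, l} → {f, g, j, l}.
That set has 4 states.

4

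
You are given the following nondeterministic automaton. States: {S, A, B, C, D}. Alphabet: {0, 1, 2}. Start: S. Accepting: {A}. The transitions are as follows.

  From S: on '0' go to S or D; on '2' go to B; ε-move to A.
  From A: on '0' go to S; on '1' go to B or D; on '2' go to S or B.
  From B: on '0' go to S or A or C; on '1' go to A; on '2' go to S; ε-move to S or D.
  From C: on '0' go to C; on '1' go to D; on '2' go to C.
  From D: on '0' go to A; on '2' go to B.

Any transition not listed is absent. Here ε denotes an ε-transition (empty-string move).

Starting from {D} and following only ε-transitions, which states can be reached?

{D}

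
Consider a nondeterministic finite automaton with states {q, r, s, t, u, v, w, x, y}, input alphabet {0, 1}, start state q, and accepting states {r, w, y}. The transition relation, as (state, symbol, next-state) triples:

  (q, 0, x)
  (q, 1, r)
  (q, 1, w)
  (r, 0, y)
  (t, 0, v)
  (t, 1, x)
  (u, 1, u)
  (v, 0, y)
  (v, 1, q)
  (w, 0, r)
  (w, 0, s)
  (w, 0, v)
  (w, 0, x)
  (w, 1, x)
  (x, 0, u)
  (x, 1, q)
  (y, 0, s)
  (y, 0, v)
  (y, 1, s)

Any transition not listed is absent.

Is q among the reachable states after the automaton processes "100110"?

No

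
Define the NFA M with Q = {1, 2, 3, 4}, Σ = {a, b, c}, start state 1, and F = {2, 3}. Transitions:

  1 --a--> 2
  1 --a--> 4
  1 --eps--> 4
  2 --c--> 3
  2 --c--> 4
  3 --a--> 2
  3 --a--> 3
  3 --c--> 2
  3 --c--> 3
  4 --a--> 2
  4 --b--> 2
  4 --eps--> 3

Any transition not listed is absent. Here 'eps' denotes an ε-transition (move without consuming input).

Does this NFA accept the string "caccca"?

Yes

Start: ε-closure({1}) = {1, 3, 4}.
Read 'c': {1, 3, 4} → {2, 3}.
Read 'a': {2, 3} → {2, 3}.
Read 'c': {2, 3} → {2, 3, 4}.
Read 'c': {2, 3, 4} → {2, 3, 4}.
Read 'c': {2, 3, 4} → {2, 3, 4}.
Read 'a': {2, 3, 4} → {2, 3}.
The final set {2, 3} contains the accepting states 2, 3.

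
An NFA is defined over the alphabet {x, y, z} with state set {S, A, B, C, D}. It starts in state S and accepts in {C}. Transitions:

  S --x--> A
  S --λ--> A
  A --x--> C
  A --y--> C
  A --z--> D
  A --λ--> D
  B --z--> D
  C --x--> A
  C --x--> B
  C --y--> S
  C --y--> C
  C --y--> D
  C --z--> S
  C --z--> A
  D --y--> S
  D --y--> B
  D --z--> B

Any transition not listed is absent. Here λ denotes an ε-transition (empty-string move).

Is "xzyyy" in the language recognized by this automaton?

Start: ε-closure({S}) = {S, A, D}.
Read 'x': S→{A}, A→{C}, D→∅; union {A, C}; ε-closure = {A, C, D}.
Read 'z': A→{D}, C→{S, A}, D→{B}; now {S, A, B, D}.
Read 'y': S→∅, A→{C}, B→∅, D→{S, B}; union {S, B, C}; ε-closure = {S, A, B, C, D}.
Read 'y': S→∅, A→{C}, B→∅, C→{S, C, D}, D→{S, B}; union {S, B, C, D}; ε-closure = {S, A, B, C, D}.
Read 'y': S→∅, A→{C}, B→∅, C→{S, C, D}, D→{S, B}; union {S, B, C, D}; ε-closure = {S, A, B, C, D}.
The final set {S, A, B, C, D} contains the accepting state C.

Yes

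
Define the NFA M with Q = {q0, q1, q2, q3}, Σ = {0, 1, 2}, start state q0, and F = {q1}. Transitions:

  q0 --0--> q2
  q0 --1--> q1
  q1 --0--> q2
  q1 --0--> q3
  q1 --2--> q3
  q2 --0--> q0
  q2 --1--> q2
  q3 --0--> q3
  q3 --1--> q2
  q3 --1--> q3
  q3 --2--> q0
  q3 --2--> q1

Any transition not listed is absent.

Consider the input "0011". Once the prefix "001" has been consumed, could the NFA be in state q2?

Start in {q0}.
Read '0': q0→{q2}; now {q2}.
Read '0': q2→{q0}; now {q0}.
Read '1': q0→{q1}; now {q1}.
State q2 is not in {q1}.

No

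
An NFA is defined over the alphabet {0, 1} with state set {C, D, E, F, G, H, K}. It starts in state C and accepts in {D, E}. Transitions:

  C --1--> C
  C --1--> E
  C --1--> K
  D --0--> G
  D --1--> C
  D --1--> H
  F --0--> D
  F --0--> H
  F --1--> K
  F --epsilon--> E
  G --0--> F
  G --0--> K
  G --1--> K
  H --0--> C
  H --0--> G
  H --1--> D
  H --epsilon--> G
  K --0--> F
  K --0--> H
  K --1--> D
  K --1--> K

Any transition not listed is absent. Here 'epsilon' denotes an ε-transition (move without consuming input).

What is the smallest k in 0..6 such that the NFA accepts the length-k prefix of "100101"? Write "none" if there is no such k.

Start in {C}.
Read '1': {C} → {C, E, K}.
None of the earlier sets intersect F, but {C, E, K} does.

1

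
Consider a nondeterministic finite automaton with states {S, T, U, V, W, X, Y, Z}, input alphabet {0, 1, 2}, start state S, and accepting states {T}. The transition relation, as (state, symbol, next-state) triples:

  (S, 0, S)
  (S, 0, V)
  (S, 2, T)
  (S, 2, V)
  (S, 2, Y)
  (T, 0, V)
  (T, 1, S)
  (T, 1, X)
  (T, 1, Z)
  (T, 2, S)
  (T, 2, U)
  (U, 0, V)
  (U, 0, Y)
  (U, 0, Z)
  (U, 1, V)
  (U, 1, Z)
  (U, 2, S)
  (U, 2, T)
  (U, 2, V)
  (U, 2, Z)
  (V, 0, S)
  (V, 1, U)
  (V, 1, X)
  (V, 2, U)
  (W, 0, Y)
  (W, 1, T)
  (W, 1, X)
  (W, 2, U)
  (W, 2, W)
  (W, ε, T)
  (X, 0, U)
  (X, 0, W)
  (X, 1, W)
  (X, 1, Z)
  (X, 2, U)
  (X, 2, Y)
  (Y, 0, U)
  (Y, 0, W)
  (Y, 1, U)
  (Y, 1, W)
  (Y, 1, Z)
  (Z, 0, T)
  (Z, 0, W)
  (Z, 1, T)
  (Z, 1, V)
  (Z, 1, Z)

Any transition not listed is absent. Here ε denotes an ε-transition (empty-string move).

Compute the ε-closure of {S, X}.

{S, X}

Begin with {S, X}.
No ε-moves leave this set, so the closure equals the set itself.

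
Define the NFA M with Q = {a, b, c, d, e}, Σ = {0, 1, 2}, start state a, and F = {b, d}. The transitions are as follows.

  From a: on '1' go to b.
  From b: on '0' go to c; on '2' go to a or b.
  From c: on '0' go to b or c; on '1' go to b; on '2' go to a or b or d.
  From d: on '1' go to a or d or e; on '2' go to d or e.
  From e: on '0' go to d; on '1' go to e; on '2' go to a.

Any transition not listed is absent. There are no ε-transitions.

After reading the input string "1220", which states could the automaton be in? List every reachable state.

Start in {a}.
Read '1': a→{b}; now {b}.
Read '2': b→{a, b}; now {a, b}.
Read '2': a→∅, b→{a, b}; now {a, b}.
Read '0': a→∅, b→{c}; now {c}.

{c}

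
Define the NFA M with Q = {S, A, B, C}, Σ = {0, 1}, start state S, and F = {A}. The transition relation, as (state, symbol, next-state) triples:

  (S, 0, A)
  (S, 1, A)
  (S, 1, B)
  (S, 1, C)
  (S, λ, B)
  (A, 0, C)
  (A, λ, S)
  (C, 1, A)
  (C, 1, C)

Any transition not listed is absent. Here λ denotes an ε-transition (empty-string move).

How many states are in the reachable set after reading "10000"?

Start: ε-closure({S}) = {S, B}.
Read '1': S→{A, B, C}, B→∅; union {A, B, C}; ε-closure = {S, A, B, C}.
Read '0': S→{A}, A→{C}, B→∅, C→∅; union {A, C}; ε-closure = {S, A, B, C}.
Read '0': S→{A}, A→{C}, B→∅, C→∅; union {A, C}; ε-closure = {S, A, B, C}.
Read '0': S→{A}, A→{C}, B→∅, C→∅; union {A, C}; ε-closure = {S, A, B, C}.
Read '0': S→{A}, A→{C}, B→∅, C→∅; union {A, C}; ε-closure = {S, A, B, C}.
That set has 4 states.

4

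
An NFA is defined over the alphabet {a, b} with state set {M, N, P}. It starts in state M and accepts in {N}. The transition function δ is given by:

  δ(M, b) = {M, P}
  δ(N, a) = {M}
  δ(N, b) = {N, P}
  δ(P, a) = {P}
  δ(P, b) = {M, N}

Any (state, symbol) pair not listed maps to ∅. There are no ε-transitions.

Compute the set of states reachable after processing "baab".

Start in {M}.
Read 'b': {M} → {M, P}.
Read 'a': {M, P} → {P}.
Read 'a': {P} → {P}.
Read 'b': {P} → {M, N}.

{M, N}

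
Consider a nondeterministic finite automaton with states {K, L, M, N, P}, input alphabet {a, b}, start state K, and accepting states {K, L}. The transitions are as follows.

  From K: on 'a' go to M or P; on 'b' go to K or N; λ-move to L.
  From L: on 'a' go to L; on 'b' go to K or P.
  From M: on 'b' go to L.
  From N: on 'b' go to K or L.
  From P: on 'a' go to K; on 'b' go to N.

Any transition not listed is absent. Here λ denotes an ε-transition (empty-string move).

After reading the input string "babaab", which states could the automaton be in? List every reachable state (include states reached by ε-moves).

Start: ε-closure({K}) = {K, L}.
Read 'b': K→{K, N}, L→{K, P}; union {K, N, P}; ε-closure = {K, L, N, P}.
Read 'a': K→{M, P}, L→{L}, N→∅, P→{K}; now {K, L, M, P}.
Read 'b': K→{K, N}, L→{K, P}, M→{L}, P→{N}; now {K, L, N, P}.
Read 'a': K→{M, P}, L→{L}, N→∅, P→{K}; now {K, L, M, P}.
Read 'a': K→{M, P}, L→{L}, M→∅, P→{K}; now {K, L, M, P}.
Read 'b': K→{K, N}, L→{K, P}, M→{L}, P→{N}; now {K, L, N, P}.

{K, L, N, P}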